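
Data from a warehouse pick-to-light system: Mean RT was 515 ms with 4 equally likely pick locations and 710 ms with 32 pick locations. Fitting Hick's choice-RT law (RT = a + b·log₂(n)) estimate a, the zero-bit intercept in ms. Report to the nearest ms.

b = (RT₂ − RT₁)/(log₂ n₂ − log₂ n₁) = (710 − 515)/(5 − 2) = 65 ms/bit.
a = RT₁ − b·log₂ n₁ = 515 − 65 × 2 = 385.000 ms.

385 ms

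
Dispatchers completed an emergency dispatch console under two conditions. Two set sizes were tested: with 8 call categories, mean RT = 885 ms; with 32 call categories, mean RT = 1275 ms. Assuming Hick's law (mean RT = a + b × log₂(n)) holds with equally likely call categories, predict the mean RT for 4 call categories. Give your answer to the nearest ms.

With log₂ n on the abscissa the relation is linear; from the two conditions:
  b = (1275 − 885) / (log₂ 32 − log₂ 8) = 390 / (5 − 3) = 195 ms/bit
  a = 885 − 195 × 3 = 300 ms
Then RT(4) = 300 + 195 × log₂ 4 = 300 + 195 × 2 ≈ 690.000 ms.

690 ms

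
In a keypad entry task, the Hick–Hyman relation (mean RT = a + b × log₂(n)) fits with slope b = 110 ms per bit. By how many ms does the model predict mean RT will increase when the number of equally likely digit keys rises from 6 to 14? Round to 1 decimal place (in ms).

134.5 ms

The intercept a cancels: ΔRT = b·(log₂ n₂ − log₂ n₁) = b·log₂(n₂/n₁).
log₂(14) − log₂(6) = 3.8074 − 2.5850 = 1.2224.
ΔRT = 110 × 1.2224 = 134.463 ms.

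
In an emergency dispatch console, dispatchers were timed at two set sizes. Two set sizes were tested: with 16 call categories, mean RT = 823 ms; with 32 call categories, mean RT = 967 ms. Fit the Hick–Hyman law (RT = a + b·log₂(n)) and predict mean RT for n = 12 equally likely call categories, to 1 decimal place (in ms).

Solve the two-equation system in a and b:
  b = (967 − 823) / (log₂ 32 − log₂ 16) = 144 / (5 − 4) = 144.000 ms/bit
  a = 823 − 144.000 × 4 = 247.000 ms
Then RT(12) = 247.000 + 144.000 × log₂ 12 = 247.000 + 144.000 × 3.5850 ≈ 763.235 ms.

763.2 ms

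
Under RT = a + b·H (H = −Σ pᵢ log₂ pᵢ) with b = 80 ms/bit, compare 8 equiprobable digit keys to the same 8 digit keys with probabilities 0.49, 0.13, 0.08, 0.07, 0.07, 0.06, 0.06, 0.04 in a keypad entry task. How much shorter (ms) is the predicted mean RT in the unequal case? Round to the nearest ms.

The RT saving is b·ΔH. Equiprobable H₀ = log₂(8) = 3.0000 bits; with the given probabilities H = 2.3884 bits.
b·(H₀ − H) = 80 × (3.0000 − 2.3884) = 48.93 ms.

49 ms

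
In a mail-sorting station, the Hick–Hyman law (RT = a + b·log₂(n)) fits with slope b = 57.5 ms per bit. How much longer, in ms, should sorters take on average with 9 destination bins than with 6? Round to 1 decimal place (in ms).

33.6 ms

ΔRT = (a + b log₂ n₂) − (a + b log₂ n₁) = b·(log₂ n₂ − log₂ n₁).
log₂(9) − log₂(6) = 3.1699 − 2.5850 = 0.5850.
ΔRT = 57.5 × 0.5850 = 33.635 ms.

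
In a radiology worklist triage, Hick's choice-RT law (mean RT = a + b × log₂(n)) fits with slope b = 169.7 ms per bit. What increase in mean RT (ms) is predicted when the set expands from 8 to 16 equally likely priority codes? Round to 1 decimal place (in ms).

169.7 ms

ΔRT = (a + b log₂ n₂) − (a + b log₂ n₁) = b·(log₂ n₂ − log₂ n₁).
log₂(16) − log₂(8) = log₂(16/8) = log₂(2) = 1.
ΔRT = 169.7 × 1.0000 = 169.700 ms.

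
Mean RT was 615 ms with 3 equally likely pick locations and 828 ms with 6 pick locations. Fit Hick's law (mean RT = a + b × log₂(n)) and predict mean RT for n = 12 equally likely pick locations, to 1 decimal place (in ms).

1041.0 ms

Solve the two-equation system in a and b:
  b = (828 − 615) / (log₂ 6 − log₂ 3) = 213 / (2.5850 − 1.5850) = 213.000 ms/bit
  a = 615 − 213.000 × 1.5850 = 277.403 ms
Then RT(12) = 277.403 + 213.000 × log₂ 12 = 277.403 + 213.000 × 3.5850 ≈ 1041.000 ms.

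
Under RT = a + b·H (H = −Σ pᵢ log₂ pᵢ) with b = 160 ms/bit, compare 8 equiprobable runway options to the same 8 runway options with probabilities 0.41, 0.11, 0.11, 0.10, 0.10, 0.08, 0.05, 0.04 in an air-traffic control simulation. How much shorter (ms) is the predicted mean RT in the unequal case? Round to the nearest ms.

The RT saving is b·ΔH. Equiprobable H₀ = log₂(8) = 3.0000 bits; with the given probabilities H = 2.5857 bits.
b·(H₀ − H) = 160 × (3.0000 − 2.5857) = 66.29 ms.

66 ms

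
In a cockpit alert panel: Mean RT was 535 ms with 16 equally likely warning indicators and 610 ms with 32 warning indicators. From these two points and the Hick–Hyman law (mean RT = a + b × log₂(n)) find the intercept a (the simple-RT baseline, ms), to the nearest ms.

Slope: b = (610 − 535) / (log₂ 32 − log₂ 16) = 75/1.0000 = 75 ms/bit.
Intercept: a = 535 − 75·log₂(16) = 235.000 ms.

235 ms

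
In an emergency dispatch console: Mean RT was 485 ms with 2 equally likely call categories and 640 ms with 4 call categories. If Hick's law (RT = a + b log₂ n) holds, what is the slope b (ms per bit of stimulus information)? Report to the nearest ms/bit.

155 ms/bit

Slope: b = (640 − 485) / (log₂ 4 − log₂ 2) = 155/1.0000 = 155 ms/bit.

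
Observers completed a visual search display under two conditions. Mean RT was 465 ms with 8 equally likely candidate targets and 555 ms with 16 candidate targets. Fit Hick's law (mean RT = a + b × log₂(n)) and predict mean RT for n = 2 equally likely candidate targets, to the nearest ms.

285 ms

With log₂ n on the abscissa the relation is linear; from the two conditions:
  b = (555 − 465) / (log₂ 16 − log₂ 8) = 90 / (4 − 3) = 90 ms/bit
  a = 465 − 90 × 3 = 195 ms
Then RT(2) = 195 + 90 × log₂ 2 = 195 + 90 × 1 ≈ 285.000 ms.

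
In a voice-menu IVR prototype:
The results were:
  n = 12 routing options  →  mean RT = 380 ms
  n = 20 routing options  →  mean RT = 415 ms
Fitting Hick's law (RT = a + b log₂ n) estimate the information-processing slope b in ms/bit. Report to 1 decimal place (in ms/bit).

47.5 ms/bit

The slope on a log₂ axis is (415 − 380) / (4.3219 − 3.5850) = 47.492 ms/bit.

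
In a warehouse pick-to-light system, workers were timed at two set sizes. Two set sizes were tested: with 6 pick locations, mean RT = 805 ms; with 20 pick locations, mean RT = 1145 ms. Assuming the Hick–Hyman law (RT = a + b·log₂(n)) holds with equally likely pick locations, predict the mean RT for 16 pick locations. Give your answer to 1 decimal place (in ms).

1082.0 ms

Fit slope and intercept:
  b = (1145 − 805) / (log₂ 20 − log₂ 6) = 340 / (4.3219 − 2.5850) = 195.744 ms/bit
  a = 805 − 195.744 × 2.5850 = 299.010 ms
Then RT(16) = 299.010 + 195.744 × log₂ 16 = 299.010 + 195.744 × 4 ≈ 1081.985 ms.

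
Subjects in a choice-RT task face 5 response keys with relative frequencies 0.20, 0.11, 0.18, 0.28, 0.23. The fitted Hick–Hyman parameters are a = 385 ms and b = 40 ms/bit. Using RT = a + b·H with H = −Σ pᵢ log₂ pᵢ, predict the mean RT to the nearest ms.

475 ms

H = 0.20·log₂(1/0.20) + 0.11·log₂(1/0.11) + 0.18·log₂(1/0.18) + 0.28·log₂(1/0.28) + 0.23·log₂(1/0.23) = 2.2619 bits.
RT = 385 + 40 × 2.2619 = 475.47 ms.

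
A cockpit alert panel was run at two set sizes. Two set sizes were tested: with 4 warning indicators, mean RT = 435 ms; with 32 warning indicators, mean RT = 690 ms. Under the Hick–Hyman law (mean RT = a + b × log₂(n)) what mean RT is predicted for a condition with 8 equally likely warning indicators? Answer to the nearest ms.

520 ms

Fit slope and intercept:
  b = (690 − 435) / (log₂ 32 − log₂ 4) = 255 / (5 − 2) = 85 ms/bit
  a = 435 − 85 × 2 = 265 ms
Then RT(8) = 265 + 85 × log₂ 8 = 265 + 85 × 3 ≈ 520.000 ms.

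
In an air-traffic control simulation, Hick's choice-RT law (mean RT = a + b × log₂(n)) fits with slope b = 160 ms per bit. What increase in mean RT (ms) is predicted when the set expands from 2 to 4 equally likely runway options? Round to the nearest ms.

160 ms

ΔRT = (a + b log₂ n₂) − (a + b log₂ n₁) = b·(log₂ n₂ − log₂ n₁).
log₂(4) − log₂(2) = log₂(4/2) = log₂(2) = 1.
ΔRT = 160 × 1.0000 = 160.000 ms.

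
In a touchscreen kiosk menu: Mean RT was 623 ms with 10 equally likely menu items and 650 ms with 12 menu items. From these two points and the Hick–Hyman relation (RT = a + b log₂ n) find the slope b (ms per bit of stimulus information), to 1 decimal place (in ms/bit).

102.6 ms/bit

b = (RT₂ − RT₁)/(log₂ n₂ − log₂ n₁) = (650 − 623)/(3.5850 − 3.3219) = 102.648 ms/bit.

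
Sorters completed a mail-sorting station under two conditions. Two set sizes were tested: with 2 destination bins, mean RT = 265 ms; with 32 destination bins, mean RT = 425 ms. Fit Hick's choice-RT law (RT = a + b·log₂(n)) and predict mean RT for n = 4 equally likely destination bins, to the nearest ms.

RT is linear in log₂ n, so two points fix the line:
  b = (425 − 265) / (log₂ 32 − log₂ 2) = 160 / (5 − 1) = 40 ms/bit
  a = 265 − 40 × 1 = 225 ms
Then RT(4) = 225 + 40 × log₂ 4 = 225 + 40 × 2 ≈ 305.000 ms.

305 ms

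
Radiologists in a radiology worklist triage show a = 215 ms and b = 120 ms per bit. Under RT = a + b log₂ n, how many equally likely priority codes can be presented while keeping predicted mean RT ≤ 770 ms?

24

120·log₂ n ≤ 770 − 215 = 555, giving log₂ n ≤ 4.6250 and n ≤ 24.675. The largest whole number is 24.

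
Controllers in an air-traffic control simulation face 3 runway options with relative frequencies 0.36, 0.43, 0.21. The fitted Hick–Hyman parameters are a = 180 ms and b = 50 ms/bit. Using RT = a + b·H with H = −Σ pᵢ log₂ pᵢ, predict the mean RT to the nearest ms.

H = 0.36·log₂(1/0.36) + 0.43·log₂(1/0.43) + 0.21·log₂(1/0.21) = 1.5270 bits.
RT = 180 + 50 × 1.5270 = 256.35 ms.

256 ms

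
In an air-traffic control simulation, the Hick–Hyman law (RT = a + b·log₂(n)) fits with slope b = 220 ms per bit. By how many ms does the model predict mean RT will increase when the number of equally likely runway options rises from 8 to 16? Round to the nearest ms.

ΔRT = (a + b log₂ n₂) − (a + b log₂ n₁) = b·(log₂ n₂ − log₂ n₁).
log₂(16) − log₂(8) = log₂(16/8) = log₂(2) = 1.
ΔRT = 220 × 1.0000 = 220.000 ms.

220 ms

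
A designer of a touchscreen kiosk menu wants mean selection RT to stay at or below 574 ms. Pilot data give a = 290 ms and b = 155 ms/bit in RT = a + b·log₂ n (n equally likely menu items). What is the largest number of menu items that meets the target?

3

Set 290 + 155·log₂ n ≤ 574 → log₂ n ≤ (574 − 290)/155 = 1.8323.
So n ≤ 2^1.8323 = 3.561; the largest integer n is 3.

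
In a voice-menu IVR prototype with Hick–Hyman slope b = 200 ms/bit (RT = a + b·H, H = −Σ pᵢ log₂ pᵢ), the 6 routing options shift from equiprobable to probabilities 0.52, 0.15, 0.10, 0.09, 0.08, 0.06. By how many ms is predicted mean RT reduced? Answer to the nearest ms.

Equiprobable entropy H₀ = log₂ 6 = 2.5850 bits.
Skewed entropy H = −Σ pᵢ log₂ pᵢ = 2.0810 bits.
ΔRT = b·(H₀ − H) = 200 × 0.5040 = 100.79 ms.

101 ms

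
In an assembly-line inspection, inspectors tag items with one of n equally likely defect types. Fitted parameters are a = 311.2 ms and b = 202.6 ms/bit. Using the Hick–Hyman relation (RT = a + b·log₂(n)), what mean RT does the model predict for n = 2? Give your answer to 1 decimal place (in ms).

513.8 ms

log₂(2) = 1 bits, so RT = 311.2 + 202.6 × 1 ≈ 513.800 ms.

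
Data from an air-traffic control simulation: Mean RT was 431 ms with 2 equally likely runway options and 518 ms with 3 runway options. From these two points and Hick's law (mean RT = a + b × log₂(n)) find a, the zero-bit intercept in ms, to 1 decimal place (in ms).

b = (RT₂ − RT₁)/(log₂ n₂ − log₂ n₁) = (518 − 431)/(1.5850 − 1) = 148.727 ms/bit.
Intercept: a = 431 − 148.727·log₂(2) = 282.273 ms.

282.3 ms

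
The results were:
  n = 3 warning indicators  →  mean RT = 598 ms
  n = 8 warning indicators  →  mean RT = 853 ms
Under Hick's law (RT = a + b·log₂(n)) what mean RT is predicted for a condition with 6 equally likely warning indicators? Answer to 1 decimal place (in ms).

Fit slope and intercept:
  b = (853 − 598) / (log₂ 8 − log₂ 3) = 255 / (3 − 1.5850) = 180.207 ms/bit
  a = 598 − 180.207 × 1.5850 = 312.378 ms
Then RT(6) = 312.378 + 180.207 × log₂ 6 = 312.378 + 180.207 × 2.5850 ≈ 778.207 ms.

778.2 ms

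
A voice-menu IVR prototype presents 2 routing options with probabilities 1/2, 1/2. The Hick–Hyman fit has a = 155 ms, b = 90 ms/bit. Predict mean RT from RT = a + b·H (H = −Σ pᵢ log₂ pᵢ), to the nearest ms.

245 ms

H = −Σ pᵢ log₂ pᵢ = 0.5·1 + 0.5·1 = 1.000 bits.
RT = 155 + 90 × 1.000 = 245.00 ms.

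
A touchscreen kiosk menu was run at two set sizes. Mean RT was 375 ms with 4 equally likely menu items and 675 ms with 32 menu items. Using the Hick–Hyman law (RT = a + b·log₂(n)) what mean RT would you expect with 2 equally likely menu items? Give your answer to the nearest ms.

RT is linear in log₂ n, so two points fix the line:
  b = (675 − 375) / (log₂ 32 − log₂ 4) = 300 / (5 − 2) = 100 ms/bit
  a = 375 − 100 × 2 = 175 ms
Then RT(2) = 175 + 100 × log₂ 2 = 175 + 100 × 1 ≈ 275.000 ms.

275 ms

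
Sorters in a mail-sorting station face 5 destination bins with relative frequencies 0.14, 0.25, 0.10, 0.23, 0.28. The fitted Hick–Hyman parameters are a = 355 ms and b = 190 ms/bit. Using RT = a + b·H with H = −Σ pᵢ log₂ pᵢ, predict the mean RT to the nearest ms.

Entropy contributions −pᵢ log₂ pᵢ: 0.3971, 0.5000, 0.3322, 0.4877, 0.5142; sum H = 2.2312 bits.
RT = a + bH = 355 + 190·2.2312 = 778.93 ms.

779 ms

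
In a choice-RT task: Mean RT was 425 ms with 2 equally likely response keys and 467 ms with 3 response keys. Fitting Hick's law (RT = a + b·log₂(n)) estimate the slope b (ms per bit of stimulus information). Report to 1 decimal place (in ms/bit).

71.8 ms/bit

The slope on a log₂ axis is (467 − 425) / (1.5850 − 1) = 71.799 ms/bit.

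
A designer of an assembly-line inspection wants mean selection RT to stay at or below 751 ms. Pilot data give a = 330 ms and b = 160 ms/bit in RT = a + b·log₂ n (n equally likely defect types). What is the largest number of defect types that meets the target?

160·log₂ n ≤ 751 − 330 = 421, giving log₂ n ≤ 2.6313 and n ≤ 6.196. The largest whole number is 6.

6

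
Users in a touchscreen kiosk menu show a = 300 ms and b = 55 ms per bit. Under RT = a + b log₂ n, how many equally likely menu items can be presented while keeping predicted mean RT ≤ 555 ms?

24

Set 300 + 55·log₂ n ≤ 555 → log₂ n ≤ (555 − 300)/55 = 4.6364.
So n ≤ 2^4.6364 = 24.871; the largest integer n is 24.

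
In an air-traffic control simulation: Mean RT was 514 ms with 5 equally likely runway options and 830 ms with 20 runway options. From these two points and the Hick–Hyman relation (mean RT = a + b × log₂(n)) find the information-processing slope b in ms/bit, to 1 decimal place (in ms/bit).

The slope on a log₂ axis is (830 − 514) / (4.3219 − 2.3219) = 158.000 ms/bit.

158.0 ms/bit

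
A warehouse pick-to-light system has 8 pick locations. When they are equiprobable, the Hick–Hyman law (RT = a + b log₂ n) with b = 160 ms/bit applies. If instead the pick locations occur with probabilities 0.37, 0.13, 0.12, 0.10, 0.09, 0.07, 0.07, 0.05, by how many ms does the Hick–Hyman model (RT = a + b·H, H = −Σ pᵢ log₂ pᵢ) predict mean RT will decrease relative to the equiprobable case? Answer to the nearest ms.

51 ms

The RT saving is b·ΔH. Equiprobable H₀ = log₂(8) = 3.0000 bits; with the given probabilities H = 2.6785 bits.
b·(H₀ − H) = 160 × (3.0000 − 2.6785) = 51.44 ms.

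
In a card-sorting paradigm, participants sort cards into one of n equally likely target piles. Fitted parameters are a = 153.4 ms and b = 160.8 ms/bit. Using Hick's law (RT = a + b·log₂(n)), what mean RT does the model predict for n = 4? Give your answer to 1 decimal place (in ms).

log₂(4) = 2 bits, so RT = 153.4 + 160.8 × 2 ≈ 475.000 ms.

475.0 ms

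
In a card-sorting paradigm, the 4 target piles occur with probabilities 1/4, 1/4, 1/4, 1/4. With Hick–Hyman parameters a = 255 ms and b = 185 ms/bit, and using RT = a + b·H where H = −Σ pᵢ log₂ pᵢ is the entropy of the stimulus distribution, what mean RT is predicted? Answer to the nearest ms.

Each term −pᵢ log₂ pᵢ: 0.25·2 + 0.25·2 + 0.25·2 + 0.25·2; summed, H = 2.000 bits.
Mean RT = a + bH = 255 + 185·2.000 = 625.00 ms.

625 ms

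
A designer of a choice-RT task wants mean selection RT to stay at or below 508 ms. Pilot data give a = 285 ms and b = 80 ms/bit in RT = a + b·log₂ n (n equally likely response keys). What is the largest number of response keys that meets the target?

80·log₂ n ≤ 508 − 285 = 223, giving log₂ n ≤ 2.7875 and n ≤ 6.904. The largest whole number is 6.

6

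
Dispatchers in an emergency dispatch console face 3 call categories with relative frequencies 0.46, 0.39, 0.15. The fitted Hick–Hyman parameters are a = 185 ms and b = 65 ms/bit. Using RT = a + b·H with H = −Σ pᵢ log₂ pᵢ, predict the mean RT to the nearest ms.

280 ms

Entropy contributions −pᵢ log₂ pᵢ: 0.5153, 0.5298, 0.4105; sum H = 1.4557 bits.
RT = a + bH = 185 + 65·1.4557 = 279.62 ms.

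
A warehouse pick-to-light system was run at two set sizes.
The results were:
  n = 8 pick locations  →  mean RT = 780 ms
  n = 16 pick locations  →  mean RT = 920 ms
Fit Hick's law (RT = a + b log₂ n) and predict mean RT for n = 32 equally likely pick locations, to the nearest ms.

1060 ms

Fit slope and intercept:
  b = (920 − 780) / (log₂ 16 − log₂ 8) = 140 / (4 − 3) = 140 ms/bit
  a = 780 − 140 × 3 = 360 ms
Then RT(32) = 360 + 140 × log₂ 32 = 360 + 140 × 5 ≈ 1060.000 ms.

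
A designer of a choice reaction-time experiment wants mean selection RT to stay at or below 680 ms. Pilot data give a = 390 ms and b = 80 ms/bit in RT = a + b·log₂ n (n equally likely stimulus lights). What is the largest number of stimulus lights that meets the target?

12

Information budget: (680 − 390)/80 = 3.6250 bits, so n ≤ 2^3.6250 = 12.338 → at most 12.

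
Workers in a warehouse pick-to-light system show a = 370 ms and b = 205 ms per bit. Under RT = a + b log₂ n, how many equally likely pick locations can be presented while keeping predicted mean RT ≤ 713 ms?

Information budget: (713 − 370)/205 = 1.6732 bits, so n ≤ 2^1.6732 = 3.189 → at most 3.

3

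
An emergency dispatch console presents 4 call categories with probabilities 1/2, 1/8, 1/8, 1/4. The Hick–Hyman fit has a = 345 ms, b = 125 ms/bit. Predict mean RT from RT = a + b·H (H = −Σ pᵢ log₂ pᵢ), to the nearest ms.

564 ms

H = −Σ pᵢ log₂ pᵢ = 0.5·1 + 0.125·3 + 0.125·3 + 0.25·2 = 1.750 bits.
RT = 345 + 125 × 1.750 = 563.75 ms.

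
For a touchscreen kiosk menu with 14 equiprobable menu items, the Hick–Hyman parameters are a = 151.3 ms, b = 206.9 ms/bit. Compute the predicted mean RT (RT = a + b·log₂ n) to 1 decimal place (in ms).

939.0 ms

log₂(14) = 3.8074 bits, so RT = 151.3 + 206.9 × 3.8074 ≈ 939.042 ms.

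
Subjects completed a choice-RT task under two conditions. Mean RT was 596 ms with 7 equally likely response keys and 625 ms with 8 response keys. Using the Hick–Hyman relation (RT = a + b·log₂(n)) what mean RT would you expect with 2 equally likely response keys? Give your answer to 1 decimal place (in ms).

With log₂ n on the abscissa the relation is linear; from the two conditions:
  b = (625 − 596) / (log₂ 8 − log₂ 7) = 29 / (3 − 2.8074) = 150.536 ms/bit
  a = 596 − 150.536 × 2.8074 = 173.392 ms
Then RT(2) = 173.392 + 150.536 × log₂ 2 = 173.392 + 150.536 × 1 ≈ 323.928 ms.

323.9 ms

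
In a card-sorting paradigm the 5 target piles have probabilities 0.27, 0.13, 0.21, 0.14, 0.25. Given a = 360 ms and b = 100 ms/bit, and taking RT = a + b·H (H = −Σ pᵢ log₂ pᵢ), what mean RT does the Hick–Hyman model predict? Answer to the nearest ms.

Entropy contributions −pᵢ log₂ pᵢ: 0.5100, 0.3826, 0.4728, 0.3971, 0.5000; sum H = 2.2626 bits.
RT = a + bH = 360 + 100·2.2626 = 586.26 ms.

586 ms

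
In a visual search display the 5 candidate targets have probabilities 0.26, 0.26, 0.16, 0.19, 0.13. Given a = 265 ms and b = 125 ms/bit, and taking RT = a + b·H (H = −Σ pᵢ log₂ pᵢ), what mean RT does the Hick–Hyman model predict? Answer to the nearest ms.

549 ms

H = 0.26·log₂(1/0.26) + 0.26·log₂(1/0.26) + 0.16·log₂(1/0.16) + 0.19·log₂(1/0.19) + 0.13·log₂(1/0.13) = 2.2715 bits.
RT = 265 + 125 × 2.2715 = 548.93 ms.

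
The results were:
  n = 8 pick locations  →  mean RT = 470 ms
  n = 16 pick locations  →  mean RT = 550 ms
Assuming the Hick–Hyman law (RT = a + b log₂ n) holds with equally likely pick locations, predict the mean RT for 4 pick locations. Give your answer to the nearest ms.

390 ms

Solve the two-equation system in a and b:
  b = (550 − 470) / (log₂ 16 − log₂ 8) = 80 / (4 − 3) = 80 ms/bit
  a = 470 − 80 × 3 = 230 ms
Then RT(4) = 230 + 80 × log₂ 4 = 230 + 80 × 2 ≈ 390.000 ms.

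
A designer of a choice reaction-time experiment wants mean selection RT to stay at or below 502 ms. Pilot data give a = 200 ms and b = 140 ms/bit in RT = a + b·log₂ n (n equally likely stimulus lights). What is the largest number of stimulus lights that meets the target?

4

Set 200 + 140·log₂ n ≤ 502 → log₂ n ≤ (502 − 200)/140 = 2.1571.
So n ≤ 2^2.1571 = 4.460; the largest integer n is 4.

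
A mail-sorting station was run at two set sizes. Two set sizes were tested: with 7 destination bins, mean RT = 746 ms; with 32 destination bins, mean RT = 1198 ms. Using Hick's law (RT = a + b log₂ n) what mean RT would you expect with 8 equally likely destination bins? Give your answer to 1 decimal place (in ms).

Solve the two-equation system in a and b:
  b = (1198 − 746) / (log₂ 32 − log₂ 7) = 452 / (5 − 2.8074) = 206.144 ms/bit
  a = 746 − 206.144 × 2.8074 = 167.281 ms
Then RT(8) = 167.281 + 206.144 × log₂ 8 = 167.281 + 206.144 × 3 ≈ 785.713 ms.

785.7 ms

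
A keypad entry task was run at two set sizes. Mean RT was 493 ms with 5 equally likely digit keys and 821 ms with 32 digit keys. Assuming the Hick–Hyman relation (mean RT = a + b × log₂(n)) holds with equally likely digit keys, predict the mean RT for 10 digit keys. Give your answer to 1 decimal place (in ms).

With log₂ n on the abscissa the relation is linear; from the two conditions:
  b = (821 − 493) / (log₂ 32 − log₂ 5) = 328 / (5 − 2.3219) = 122.476 ms/bit
  a = 493 − 122.476 × 2.3219 = 208.619 ms
Then RT(10) = 208.619 + 122.476 × log₂ 10 = 208.619 + 122.476 × 3.3219 ≈ 615.476 ms.

615.5 ms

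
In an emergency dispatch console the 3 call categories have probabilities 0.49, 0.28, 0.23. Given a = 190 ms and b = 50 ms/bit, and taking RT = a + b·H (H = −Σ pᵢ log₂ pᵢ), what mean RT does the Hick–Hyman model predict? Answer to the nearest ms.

265 ms

H = 0.49·log₂(1/0.49) + 0.28·log₂(1/0.28) + 0.23·log₂(1/0.23) = 1.5062 bits.
RT = 190 + 50 × 1.5062 = 265.31 ms.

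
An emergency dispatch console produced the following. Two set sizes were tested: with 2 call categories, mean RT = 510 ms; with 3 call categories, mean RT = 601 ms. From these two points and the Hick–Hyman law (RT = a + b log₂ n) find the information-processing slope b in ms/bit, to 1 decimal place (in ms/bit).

The slope on a log₂ axis is (601 − 510) / (1.5850 − 1) = 155.566 ms/bit.

155.6 ms/bit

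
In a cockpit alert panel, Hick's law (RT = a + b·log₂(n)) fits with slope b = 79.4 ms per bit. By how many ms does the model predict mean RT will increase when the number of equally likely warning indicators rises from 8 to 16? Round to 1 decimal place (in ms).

79.4 ms

ΔRT = (a + b log₂ n₂) − (a + b log₂ n₁) = b·(log₂ n₂ − log₂ n₁).
log₂(16) − log₂(8) = log₂(16/8) = log₂(2) = 1.
ΔRT = 79.4 × 1.0000 = 79.400 ms.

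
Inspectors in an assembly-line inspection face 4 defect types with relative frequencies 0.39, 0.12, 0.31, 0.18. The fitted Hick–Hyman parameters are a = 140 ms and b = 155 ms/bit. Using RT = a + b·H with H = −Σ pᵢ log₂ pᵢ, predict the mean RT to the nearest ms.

H = 0.39·log₂(1/0.39) + 0.12·log₂(1/0.12) + 0.31·log₂(1/0.31) + 0.18·log₂(1/0.18) = 1.8660 bits.
RT = 140 + 155 × 1.8660 = 429.22 ms.

429 ms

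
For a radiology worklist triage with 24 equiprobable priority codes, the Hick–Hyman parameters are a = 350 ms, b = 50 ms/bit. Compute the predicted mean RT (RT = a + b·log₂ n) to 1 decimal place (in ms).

log₂(24) = 4.5850 bits, so RT = 350 + 50 × 4.5850 ≈ 579.248 ms.

579.2 ms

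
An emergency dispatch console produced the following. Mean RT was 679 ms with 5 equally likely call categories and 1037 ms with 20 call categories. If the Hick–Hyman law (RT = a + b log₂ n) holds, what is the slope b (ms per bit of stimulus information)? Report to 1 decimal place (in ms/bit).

Slope: b = (1037 − 679) / (log₂ 20 − log₂ 5) = 358/2.0000 = 179.000 ms/bit.

179.0 ms/bit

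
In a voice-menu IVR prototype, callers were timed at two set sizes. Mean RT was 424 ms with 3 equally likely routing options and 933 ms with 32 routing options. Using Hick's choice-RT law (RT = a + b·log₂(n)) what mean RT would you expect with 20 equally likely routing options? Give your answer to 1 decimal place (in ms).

With log₂ n on the abscissa the relation is linear; from the two conditions:
  b = (933 − 424) / (log₂ 32 − log₂ 3) = 509 / (5 − 1.5850) = 149.047 ms/bit
  a = 424 − 149.047 × 1.5850 = 187.767 ms
Then RT(20) = 187.767 + 149.047 × log₂ 20 = 187.767 + 149.047 × 4.3219 ≈ 831.936 ms.

831.9 ms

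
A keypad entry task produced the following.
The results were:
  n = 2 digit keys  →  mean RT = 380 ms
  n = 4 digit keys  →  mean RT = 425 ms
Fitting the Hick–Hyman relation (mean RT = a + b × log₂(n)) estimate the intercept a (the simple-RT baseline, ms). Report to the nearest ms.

335 ms

b = (RT₂ − RT₁)/(log₂ n₂ − log₂ n₁) = (425 − 380)/(2 − 1) = 45 ms/bit.
a = RT₁ − b·log₂ n₁ = 380 − 45 × 1 = 335.000 ms.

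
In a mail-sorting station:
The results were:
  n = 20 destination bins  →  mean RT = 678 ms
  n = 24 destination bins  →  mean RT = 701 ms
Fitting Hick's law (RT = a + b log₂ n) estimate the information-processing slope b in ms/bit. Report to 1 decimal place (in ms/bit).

87.4 ms/bit

b = (RT₂ − RT₁)/(log₂ n₂ − log₂ n₁) = (701 − 678)/(4.5850 − 4.3219) = 87.441 ms/bit.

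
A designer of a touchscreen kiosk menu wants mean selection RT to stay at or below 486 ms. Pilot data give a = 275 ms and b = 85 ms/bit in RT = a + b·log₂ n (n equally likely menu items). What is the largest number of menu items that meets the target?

5

Set 275 + 85·log₂ n ≤ 486 → log₂ n ≤ (486 − 275)/85 = 2.4824.
So n ≤ 2^2.4824 = 5.588; the largest integer n is 5.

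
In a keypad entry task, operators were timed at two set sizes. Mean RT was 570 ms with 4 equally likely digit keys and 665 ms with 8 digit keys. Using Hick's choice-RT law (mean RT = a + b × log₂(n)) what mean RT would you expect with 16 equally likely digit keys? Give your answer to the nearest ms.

760 ms

Solve the two-equation system in a and b:
  b = (665 − 570) / (log₂ 8 − log₂ 4) = 95 / (3 − 2) = 95 ms/bit
  a = 570 − 95 × 2 = 380 ms
Then RT(16) = 380 + 95 × log₂ 16 = 380 + 95 × 4 ≈ 760.000 ms.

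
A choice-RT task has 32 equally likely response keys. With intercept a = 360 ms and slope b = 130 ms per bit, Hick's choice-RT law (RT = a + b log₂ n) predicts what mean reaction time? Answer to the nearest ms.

log₂(32) = 5 bits, so RT = 360 + 130 × 5 ≈ 1010.000 ms.

1010 ms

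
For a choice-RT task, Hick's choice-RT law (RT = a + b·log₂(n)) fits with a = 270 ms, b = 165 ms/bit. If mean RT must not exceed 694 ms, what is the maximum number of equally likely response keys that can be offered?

Set 270 + 165·log₂ n ≤ 694 → log₂ n ≤ (694 − 270)/165 = 2.5697.
So n ≤ 2^2.5697 = 5.937; the largest integer n is 5.

5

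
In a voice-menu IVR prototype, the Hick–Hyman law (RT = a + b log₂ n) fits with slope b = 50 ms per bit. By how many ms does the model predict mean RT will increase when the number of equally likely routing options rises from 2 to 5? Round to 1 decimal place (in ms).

66.1 ms

Only the slope matters, since a is common to both: ΔRT = b·log₂(n₂/n₁).
log₂(5) − log₂(2) = 2.3219 − 1 = 1.3219.
ΔRT = 50 × 1.3219 = 66.096 ms.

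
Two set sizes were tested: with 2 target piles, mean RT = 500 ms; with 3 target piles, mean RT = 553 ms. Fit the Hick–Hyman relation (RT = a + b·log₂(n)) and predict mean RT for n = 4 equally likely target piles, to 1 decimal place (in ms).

Solve the two-equation system in a and b:
  b = (553 − 500) / (log₂ 3 − log₂ 2) = 53 / (1.5850 − 1) = 90.604 ms/bit
  a = 500 − 90.604 × 1 = 409.396 ms
Then RT(4) = 409.396 + 90.604 × log₂ 4 = 409.396 + 90.604 × 2 ≈ 590.604 ms.

590.6 ms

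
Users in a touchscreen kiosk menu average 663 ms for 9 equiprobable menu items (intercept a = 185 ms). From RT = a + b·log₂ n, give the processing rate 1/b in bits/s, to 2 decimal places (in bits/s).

6.63 bits/s

b = (663 − 185)/log₂ 9 = 478/3.1699 = 150.792 ms per bit = 0.15079 s/bit; the reciprocal is 6.632 bits/s.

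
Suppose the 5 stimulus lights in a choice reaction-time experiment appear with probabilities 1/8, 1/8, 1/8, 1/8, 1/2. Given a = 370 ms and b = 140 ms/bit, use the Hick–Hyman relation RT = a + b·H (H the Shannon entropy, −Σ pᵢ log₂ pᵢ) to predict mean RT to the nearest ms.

650 ms

H = −Σ pᵢ log₂ pᵢ = 0.125·3 + 0.125·3 + 0.125·3 + 0.125·3 + 0.5·1 = 2.000 bits.
RT = 370 + 140 × 2.000 = 650.00 ms.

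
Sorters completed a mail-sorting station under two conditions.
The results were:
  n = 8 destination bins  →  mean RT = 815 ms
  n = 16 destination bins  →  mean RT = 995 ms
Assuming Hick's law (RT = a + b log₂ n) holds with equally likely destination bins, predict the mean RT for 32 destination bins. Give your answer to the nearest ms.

1175 ms

With log₂ n on the abscissa the relation is linear; from the two conditions:
  b = (995 − 815) / (log₂ 16 − log₂ 8) = 180 / (4 − 3) = 180 ms/bit
  a = 815 − 180 × 3 = 275 ms
Then RT(32) = 275 + 180 × log₂ 32 = 275 + 180 × 5 ≈ 1175.000 ms.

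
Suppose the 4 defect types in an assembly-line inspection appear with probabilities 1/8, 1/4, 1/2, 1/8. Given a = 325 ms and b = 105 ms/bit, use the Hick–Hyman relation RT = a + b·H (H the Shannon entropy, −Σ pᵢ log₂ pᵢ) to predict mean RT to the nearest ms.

H = −Σ pᵢ log₂ pᵢ = 0.125·3 + 0.25·2 + 0.5·1 + 0.125·3 = 1.750 bits.
RT = 325 + 105 × 1.750 = 508.75 ms.

509 ms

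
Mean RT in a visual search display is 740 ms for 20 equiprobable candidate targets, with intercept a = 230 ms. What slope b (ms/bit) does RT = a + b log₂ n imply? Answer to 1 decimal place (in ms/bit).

20 alternatives carry log₂ 20 = 4.3219 bits; the choice cost is 740 − 230 = 510 ms, so b = 510/4.3219 = 118.003 ms/bit.

118.0 ms/bit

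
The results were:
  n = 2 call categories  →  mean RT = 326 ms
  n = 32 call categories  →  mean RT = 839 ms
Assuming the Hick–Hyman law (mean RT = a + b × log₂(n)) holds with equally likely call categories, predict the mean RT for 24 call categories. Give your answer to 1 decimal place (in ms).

With log₂ n on the abscissa the relation is linear; from the two conditions:
  b = (839 − 326) / (log₂ 32 − log₂ 2) = 513 / (5 − 1) = 128.250 ms/bit
  a = 326 − 128.250 × 1 = 197.750 ms
Then RT(24) = 197.750 + 128.250 × log₂ 24 = 197.750 + 128.250 × 4.5850 ≈ 785.771 ms.

785.8 ms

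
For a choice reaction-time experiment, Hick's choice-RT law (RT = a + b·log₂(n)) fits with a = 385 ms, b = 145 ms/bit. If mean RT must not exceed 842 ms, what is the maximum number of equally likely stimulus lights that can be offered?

Set 385 + 145·log₂ n ≤ 842 → log₂ n ≤ (842 − 385)/145 = 3.1517.
So n ≤ 2^3.1517 = 8.887; the largest integer n is 8.

8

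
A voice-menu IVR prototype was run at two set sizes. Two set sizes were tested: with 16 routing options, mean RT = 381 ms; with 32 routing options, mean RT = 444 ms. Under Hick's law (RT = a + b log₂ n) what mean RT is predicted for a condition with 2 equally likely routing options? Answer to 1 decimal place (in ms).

Solve the two-equation system in a and b:
  b = (444 − 381) / (log₂ 32 − log₂ 16) = 63 / (5 − 4) = 63.000 ms/bit
  a = 381 − 63.000 × 4 = 129.000 ms
Then RT(2) = 129.000 + 63.000 × log₂ 2 = 129.000 + 63.000 × 1 ≈ 192.000 ms.

192.0 ms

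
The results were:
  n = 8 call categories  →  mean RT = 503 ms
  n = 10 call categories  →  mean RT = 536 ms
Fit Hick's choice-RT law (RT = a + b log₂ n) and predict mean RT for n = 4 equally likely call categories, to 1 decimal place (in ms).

RT is linear in log₂ n, so two points fix the line:
  b = (536 − 503) / (log₂ 10 − log₂ 8) = 33 / (3.3219 − 3) = 102.507 ms/bit
  a = 503 − 102.507 × 3 = 195.478 ms
Then RT(4) = 195.478 + 102.507 × log₂ 4 = 195.478 + 102.507 × 2 ≈ 400.493 ms.

400.5 ms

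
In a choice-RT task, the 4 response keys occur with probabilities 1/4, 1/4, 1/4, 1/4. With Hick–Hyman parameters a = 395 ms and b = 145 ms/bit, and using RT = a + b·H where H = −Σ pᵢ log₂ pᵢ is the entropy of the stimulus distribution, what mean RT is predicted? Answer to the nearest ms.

H = −Σ pᵢ log₂ pᵢ = 0.25·2 + 0.25·2 + 0.25·2 + 0.25·2 = 2.000 bits.
RT = 395 + 145 × 2.000 = 685.00 ms.

685 ms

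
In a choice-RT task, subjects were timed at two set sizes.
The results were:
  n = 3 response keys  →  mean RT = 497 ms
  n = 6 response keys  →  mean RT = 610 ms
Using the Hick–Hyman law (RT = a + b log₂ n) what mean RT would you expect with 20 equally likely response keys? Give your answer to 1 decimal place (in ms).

RT is linear in log₂ n, so two points fix the line:
  b = (610 − 497) / (log₂ 6 − log₂ 3) = 113 / (2.5850 − 1.5850) = 113.000 ms/bit
  a = 497 − 113.000 × 1.5850 = 317.899 ms
Then RT(20) = 317.899 + 113.000 × log₂ 20 = 317.899 + 113.000 × 4.3219 ≈ 806.277 ms.

806.3 ms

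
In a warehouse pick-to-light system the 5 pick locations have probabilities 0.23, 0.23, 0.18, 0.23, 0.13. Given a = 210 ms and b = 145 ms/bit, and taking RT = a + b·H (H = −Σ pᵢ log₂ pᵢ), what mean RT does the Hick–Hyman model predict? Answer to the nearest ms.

Entropy contributions −pᵢ log₂ pᵢ: 0.4877, 0.4877, 0.4453, 0.4877, 0.3826; sum H = 2.2910 bits.
RT = a + bH = 210 + 145·2.2910 = 542.19 ms.

542 ms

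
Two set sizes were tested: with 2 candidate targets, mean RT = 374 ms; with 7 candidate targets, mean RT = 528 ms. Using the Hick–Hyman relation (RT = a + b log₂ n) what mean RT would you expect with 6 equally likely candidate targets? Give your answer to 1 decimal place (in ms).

With log₂ n on the abscissa the relation is linear; from the two conditions:
  b = (528 − 374) / (log₂ 7 − log₂ 2) = 154 / (2.8074 − 1) = 85.207 ms/bit
  a = 374 − 85.207 × 1 = 288.793 ms
Then RT(6) = 288.793 + 85.207 × log₂ 6 = 288.793 + 85.207 × 2.5850 ≈ 509.051 ms.

509.1 ms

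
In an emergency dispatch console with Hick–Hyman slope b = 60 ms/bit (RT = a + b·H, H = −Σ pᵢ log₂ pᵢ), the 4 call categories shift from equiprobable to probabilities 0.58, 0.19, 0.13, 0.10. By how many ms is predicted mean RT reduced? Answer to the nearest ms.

22 ms

The RT saving is b·ΔH. Equiprobable H₀ = log₂(4) = 2.0000 bits; with the given probabilities H = 1.6259 bits.
b·(H₀ − H) = 60 × (2.0000 − 1.6259) = 22.45 ms.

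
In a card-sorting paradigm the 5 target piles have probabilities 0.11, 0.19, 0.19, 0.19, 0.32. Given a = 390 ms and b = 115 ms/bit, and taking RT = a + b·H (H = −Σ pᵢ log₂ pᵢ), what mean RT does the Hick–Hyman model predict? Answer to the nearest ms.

H = 0.11·log₂(1/0.11) + 0.19·log₂(1/0.19) + 0.19·log₂(1/0.19) + 0.19·log₂(1/0.19) + 0.32·log₂(1/0.32) = 2.2420 bits.
RT = 390 + 115 × 2.2420 = 647.83 ms.

648 ms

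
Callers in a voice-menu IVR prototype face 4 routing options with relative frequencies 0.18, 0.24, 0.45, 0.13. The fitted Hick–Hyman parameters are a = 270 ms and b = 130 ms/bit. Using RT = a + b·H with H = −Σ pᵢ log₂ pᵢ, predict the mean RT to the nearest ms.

Entropy contributions −pᵢ log₂ pᵢ: 0.4453, 0.4941, 0.5184, 0.3826; sum H = 1.8405 bits.
RT = a + bH = 270 + 130·1.8405 = 509.26 ms.

509 ms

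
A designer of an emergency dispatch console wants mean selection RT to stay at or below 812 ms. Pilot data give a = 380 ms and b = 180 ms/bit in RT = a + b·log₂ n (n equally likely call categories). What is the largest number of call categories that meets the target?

5

180·log₂ n ≤ 812 − 380 = 432, giving log₂ n ≤ 2.4000 and n ≤ 5.278. The largest whole number is 5.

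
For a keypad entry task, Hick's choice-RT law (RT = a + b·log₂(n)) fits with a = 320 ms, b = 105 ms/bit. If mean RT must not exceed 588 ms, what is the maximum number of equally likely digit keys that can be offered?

Information budget: (588 − 320)/105 = 2.5524 bits, so n ≤ 2^2.5524 = 5.866 → at most 5.

5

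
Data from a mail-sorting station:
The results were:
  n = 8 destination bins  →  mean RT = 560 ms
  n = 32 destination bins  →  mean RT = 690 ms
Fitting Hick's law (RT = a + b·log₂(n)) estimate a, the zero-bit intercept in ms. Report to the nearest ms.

The slope on a log₂ axis is (690 − 560) / (5 − 3) = 65 ms/bit.
a = RT₁ − b·log₂ n₁ = 560 − 65 × 3 = 365.000 ms.

365 ms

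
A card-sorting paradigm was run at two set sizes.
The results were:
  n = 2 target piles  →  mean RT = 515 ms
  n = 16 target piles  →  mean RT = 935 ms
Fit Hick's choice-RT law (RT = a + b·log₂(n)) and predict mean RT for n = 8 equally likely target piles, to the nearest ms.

795 ms

RT is linear in log₂ n, so two points fix the line:
  b = (935 − 515) / (log₂ 16 − log₂ 2) = 420 / (4 − 1) = 140 ms/bit
  a = 515 − 140 × 1 = 375 ms
Then RT(8) = 375 + 140 × log₂ 8 = 375 + 140 × 3 ≈ 795.000 ms.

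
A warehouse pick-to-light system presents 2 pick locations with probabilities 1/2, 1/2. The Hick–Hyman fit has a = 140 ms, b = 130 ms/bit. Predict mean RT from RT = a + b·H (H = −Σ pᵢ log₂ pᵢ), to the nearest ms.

270 ms

Each term −pᵢ log₂ pᵢ: 0.5·1 + 0.5·1; summed, H = 1.000 bits.
Mean RT = a + bH = 140 + 130·1.000 = 270.00 ms.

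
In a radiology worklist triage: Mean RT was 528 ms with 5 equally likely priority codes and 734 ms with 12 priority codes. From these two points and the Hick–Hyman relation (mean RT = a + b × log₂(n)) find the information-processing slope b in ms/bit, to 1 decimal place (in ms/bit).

Slope: b = (734 − 528) / (log₂ 12 − log₂ 5) = 206/1.2630 = 163.099 ms/bit.

163.1 ms/bit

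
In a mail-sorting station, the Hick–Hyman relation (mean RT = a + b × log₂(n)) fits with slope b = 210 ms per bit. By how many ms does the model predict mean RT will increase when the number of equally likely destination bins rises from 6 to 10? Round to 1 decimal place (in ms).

The intercept a cancels: ΔRT = b·(log₂ n₂ − log₂ n₁) = b·log₂(n₂/n₁).
log₂(10) − log₂(6) = 3.3219 − 2.5850 = 0.7370.
ΔRT = 210 × 0.7370 = 154.763 ms.

154.8 ms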